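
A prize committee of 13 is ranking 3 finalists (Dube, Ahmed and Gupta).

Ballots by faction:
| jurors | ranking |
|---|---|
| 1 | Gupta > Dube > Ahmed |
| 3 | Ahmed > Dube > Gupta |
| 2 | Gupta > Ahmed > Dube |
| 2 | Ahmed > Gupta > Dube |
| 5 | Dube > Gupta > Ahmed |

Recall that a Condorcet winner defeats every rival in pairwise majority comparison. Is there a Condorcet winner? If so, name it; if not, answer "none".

none

Head-to-head results (13 jurors):
Dube vs Ahmed: 6 to 7, Ahmed.
Dube vs Gupta: Dube wins 8–5.
Ahmed–Gupta: Gupta 8–5.
Every nominee loses at least once (Dube loses to Ahmed; Ahmed loses to Gupta; Gupta loses to Dube). The majority relation contains the cycle Dube beats Gupta beats Ahmed beats Dube, so there is no Condorcet winner.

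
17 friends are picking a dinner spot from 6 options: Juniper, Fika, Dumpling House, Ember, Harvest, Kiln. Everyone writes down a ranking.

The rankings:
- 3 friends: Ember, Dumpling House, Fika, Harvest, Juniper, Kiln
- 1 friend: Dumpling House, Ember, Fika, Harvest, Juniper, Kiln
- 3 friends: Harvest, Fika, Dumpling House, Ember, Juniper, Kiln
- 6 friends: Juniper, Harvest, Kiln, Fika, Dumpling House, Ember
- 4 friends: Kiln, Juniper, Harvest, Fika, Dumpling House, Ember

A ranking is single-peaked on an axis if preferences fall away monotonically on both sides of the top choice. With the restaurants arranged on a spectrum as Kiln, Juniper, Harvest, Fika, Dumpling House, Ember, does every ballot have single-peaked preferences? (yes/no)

yes

Axis positions: Kiln=1, Juniper=2, Harvest=3, Fika=4, Dumpling House=5, Ember=6.
Cluster 1 (peak Ember at position 6): ranking walks positions 6-5-4-3-2-1, expanding outward from the peak — single-peaked.
Cluster 2 (peak Dumpling House at position 5): ranking walks positions 5-6-4-3-2-1, expanding outward from the peak — single-peaked.
Cluster 3 (peak Harvest at position 3): ranking walks positions 3-4-5-6-2-1, expanding outward from the peak — single-peaked.
Cluster 4 (peak Juniper at position 2): ranking walks positions 2-3-1-4-5-6, expanding outward from the peak — single-peaked.
Cluster 5 (peak Kiln at position 1): ranking walks positions 1-2-3-4-5-6, expanding outward from the peak — single-peaked.
Every ranking is single-peaked on this axis.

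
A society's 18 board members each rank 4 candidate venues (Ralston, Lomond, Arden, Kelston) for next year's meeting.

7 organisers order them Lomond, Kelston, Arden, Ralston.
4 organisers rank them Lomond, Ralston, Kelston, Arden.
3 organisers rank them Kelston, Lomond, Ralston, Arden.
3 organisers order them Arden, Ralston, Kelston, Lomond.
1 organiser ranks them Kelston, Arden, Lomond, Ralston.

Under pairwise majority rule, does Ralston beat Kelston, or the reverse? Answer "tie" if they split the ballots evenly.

Kelston

Ballots ranking Ralston above Kelston: 4 + 3 = 7.
Ballots ranking Kelston above Ralston: 18 − 7 = 11.
Kelston wins the head-to-head 11–7.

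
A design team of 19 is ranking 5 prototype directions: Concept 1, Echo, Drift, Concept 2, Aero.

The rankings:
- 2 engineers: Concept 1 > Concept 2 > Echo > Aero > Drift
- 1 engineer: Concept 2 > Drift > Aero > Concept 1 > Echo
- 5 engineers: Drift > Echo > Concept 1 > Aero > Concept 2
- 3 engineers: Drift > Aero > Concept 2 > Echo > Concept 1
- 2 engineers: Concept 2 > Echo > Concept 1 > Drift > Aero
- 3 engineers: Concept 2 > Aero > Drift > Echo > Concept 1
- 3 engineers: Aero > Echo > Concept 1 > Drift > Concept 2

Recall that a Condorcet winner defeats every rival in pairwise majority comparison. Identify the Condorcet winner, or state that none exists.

Drift

Pairwise majorities:
Concept 1 vs Echo: Echo wins 16–3.
Concept 1 vs Drift: Drift wins 12–7.
Concept 1–Concept 2: Concept 1 10–9.
Concept 1–Aero: Aero 10–9.
Echo vs Drift: Drift, 12–7.
Echo vs Concept 2: Concept 2, 11–8.
Echo–Aero: Aero 10–9.
Drift vs Concept 2: Drift wins 11–8.
Drift vs Aero: Drift, 11–8.
Concept 2–Aero: Aero 11–8.
Drift defeats every rival head-to-head and is the Condorcet winner.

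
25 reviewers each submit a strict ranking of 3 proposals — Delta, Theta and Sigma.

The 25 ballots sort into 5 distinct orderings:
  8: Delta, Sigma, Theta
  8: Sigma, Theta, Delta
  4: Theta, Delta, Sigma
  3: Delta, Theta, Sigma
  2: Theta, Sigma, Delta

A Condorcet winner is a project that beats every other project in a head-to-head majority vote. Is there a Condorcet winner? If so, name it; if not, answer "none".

Check each pair by majority over 25 ballots:
Delta–Theta: Theta 14–11.
Delta–Sigma: Delta 15–10.
Theta–Sigma: Sigma 16–9.
Each project drops at least one matchup (Delta loses to Theta; Theta loses to Sigma; Sigma loses to Delta); the cycle Delta > Sigma > Theta > Delta rules out a Condorcet winner.

none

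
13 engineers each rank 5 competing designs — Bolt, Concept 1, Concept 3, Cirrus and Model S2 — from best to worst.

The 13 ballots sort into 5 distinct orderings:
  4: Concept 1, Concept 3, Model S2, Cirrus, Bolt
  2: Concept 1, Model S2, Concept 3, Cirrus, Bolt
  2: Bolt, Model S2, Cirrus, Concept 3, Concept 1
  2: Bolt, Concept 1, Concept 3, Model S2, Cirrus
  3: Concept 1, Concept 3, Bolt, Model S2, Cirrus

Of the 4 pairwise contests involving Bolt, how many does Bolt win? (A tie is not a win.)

Bolt against each rival (13 engineers):
Bolt vs Concept 1: Concept 1, 9–4.
Bolt vs Concept 3: Bolt preferred on 2+2 = 4 ballots; Concept 3 wins 9–4.
Bolt vs Cirrus: 7 to 6, Bolt.
Bolt vs Model S2: Bolt preferred on 2+2+3 = 7 ballots; Bolt wins 7–6.
Bolt beats Cirrus, Model S2; loses to Concept 1, Concept 3 — 2 pairwise wins.

2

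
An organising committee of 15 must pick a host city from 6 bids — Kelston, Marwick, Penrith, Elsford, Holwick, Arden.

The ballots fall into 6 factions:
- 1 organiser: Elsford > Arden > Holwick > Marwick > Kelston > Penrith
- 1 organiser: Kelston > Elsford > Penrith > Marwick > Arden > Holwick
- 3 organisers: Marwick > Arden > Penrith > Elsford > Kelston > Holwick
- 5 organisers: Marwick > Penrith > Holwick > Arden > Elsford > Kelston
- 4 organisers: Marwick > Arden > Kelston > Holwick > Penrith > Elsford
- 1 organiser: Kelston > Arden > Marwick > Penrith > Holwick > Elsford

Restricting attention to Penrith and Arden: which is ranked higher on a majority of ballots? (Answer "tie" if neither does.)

Arden

Ballots ranking Penrith above Arden: 1 + 5 = 6.
Ballots ranking Arden above Penrith: 15 − 6 = 9.
Arden wins the head-to-head 9–6.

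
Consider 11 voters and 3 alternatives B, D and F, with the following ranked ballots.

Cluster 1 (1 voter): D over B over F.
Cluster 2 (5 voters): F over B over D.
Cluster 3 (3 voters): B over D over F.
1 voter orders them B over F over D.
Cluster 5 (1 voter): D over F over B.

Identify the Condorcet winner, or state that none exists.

F

Pairwise majorities:
B vs D: 5+3+1 = 9 for B, 2 for D — B by 9–2.
B vs F: B is ranked higher on 1+3+1 = 5 ballots, F on 6. F wins 6–5.
D vs F: F wins 6–5.
F beats each of B, D — F is the Condorcet winner.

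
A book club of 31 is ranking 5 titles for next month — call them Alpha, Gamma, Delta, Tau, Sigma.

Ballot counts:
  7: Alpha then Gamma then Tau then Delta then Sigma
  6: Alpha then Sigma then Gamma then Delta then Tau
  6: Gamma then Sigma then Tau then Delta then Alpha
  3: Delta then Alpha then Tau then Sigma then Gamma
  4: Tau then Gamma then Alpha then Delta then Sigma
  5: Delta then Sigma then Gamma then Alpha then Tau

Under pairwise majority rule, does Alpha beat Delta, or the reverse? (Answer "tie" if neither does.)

Alpha

Ballots ranking Alpha above Delta: 7 + 6 + 4 = 17.
Ballots ranking Delta above Alpha: 31 − 17 = 14.
Alpha wins the head-to-head 17–14.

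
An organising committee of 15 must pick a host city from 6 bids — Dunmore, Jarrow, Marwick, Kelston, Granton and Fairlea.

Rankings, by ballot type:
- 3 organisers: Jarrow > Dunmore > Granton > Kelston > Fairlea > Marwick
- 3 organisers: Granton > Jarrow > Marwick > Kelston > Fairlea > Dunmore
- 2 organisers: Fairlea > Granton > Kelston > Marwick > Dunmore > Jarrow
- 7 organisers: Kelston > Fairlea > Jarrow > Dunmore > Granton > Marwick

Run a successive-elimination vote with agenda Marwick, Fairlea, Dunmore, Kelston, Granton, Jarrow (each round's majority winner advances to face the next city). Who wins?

Round 1: Marwick vs Fairlea — 3–12, Fairlea advances.
Round 2: Fairlea vs Dunmore — 12–3, Fairlea advances.
Round 3: Fairlea vs Kelston — 2–13, Kelston advances.
Round 4: Kelston vs Granton — 7–8, Granton advances.
Round 5: Granton vs Jarrow — 5–10, Jarrow advances.
Jarrow survives the agenda.

Jarrow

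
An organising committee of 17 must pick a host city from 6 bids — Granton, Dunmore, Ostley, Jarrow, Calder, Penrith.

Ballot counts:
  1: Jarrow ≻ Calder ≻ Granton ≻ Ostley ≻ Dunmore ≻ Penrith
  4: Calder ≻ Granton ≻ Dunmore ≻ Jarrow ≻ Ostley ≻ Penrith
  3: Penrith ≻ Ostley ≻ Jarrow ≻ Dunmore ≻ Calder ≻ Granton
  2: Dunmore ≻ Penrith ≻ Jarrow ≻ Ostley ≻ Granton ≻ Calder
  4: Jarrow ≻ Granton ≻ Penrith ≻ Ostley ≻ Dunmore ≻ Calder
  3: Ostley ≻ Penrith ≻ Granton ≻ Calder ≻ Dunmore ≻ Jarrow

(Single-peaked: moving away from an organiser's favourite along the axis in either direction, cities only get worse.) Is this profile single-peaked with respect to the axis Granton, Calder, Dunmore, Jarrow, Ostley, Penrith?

no

Axis positions: Granton=1, Calder=2, Dunmore=3, Jarrow=4, Ostley=5, Penrith=6.
Faction 1: ranking walks positions 4-2-1-5-3-6; Calder is ranked above Dunmore even though Dunmore lies between Calder and the peak Jarrow on the axis — preferences dip and rise again. Not single-peaked.
Faction 2 (peak Calder at position 2): ranking walks positions 2-1-3-4-5-6, expanding outward from the peak — single-peaked.
Faction 3 (peak Penrith at position 6): ranking walks positions 6-5-4-3-2-1, expanding outward from the peak — single-peaked.
Faction 4: ranking walks positions 3-6-4-5-1-2; Penrith is ranked above Jarrow even though Jarrow lies between Penrith and the peak Dunmore on the axis — preferences dip and rise again. Not single-peaked.
Faction 5: ranking walks positions 4-1-6-5-3-2; Granton is ranked above Dunmore even though Dunmore lies between Granton and the peak Jarrow on the axis — preferences dip and rise again. Not single-peaked.
Faction 6: ranking walks positions 5-6-1-2-3-4; Granton is ranked above Jarrow even though Jarrow lies between Granton and the peak Ostley on the axis — preferences dip and rise again. Not single-peaked.
Faction 1 violates single-peakedness, so the profile is not single-peaked on this axis.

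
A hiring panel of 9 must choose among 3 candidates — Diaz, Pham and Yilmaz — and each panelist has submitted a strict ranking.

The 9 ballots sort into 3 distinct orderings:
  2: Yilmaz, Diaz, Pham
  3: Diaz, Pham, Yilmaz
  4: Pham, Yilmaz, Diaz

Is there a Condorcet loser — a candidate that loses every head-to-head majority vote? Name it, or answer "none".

Head-to-head results (9 committee members):
Diaz vs Pham: 2+3 = 5 for Diaz, 4 for Pham — Diaz by 5–4.
Diaz vs Yilmaz: Yilmaz, 6–3.
Pham vs Yilmaz: Pham is ranked higher on 3+4 = 7 ballots, Yilmaz on 2. Pham wins 7–2.
Each candidate has at least one pairwise win (Diaz beats Pham; Pham beats Yilmaz; Yilmaz beats Diaz) — no Condorcet loser.

none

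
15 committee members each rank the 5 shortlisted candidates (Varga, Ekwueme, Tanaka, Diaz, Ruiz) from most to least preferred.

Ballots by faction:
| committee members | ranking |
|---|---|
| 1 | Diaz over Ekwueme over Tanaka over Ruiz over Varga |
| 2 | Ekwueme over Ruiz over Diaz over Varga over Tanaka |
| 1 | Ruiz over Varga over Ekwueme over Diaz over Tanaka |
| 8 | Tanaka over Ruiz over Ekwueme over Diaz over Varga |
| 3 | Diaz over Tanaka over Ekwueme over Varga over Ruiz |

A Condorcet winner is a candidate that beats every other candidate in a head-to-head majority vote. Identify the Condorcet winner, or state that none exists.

Check each pair by majority over 15 ballots:
Varga vs Ekwueme: Varga preferred on 1 ballot; Ekwueme wins 14–1.
Varga vs Tanaka: 2+1 = 3 for Varga, 12 for Tanaka — Tanaka by 12–3.
Varga vs Diaz: 1 to 14, Diaz.
Varga vs Ruiz: 3 for Varga, 12 for Ruiz — Ruiz by 12–3.
Ekwueme vs Tanaka: 4 to 11, Tanaka.
Ekwueme vs Diaz: Ekwueme wins 11–4.
Ekwueme vs Ruiz: Ekwueme preferred on 1+2+3 = 6 ballots; Ruiz wins 9–6.
Tanaka vs Diaz: 8 for Tanaka, 7 for Diaz — Tanaka by 8–7.
Tanaka–Ruiz: Tanaka 12–3.
Diaz–Ruiz: Ruiz 11–4.
Only Tanaka has no losses; Tanaka is the Condorcet winner.

Tanaka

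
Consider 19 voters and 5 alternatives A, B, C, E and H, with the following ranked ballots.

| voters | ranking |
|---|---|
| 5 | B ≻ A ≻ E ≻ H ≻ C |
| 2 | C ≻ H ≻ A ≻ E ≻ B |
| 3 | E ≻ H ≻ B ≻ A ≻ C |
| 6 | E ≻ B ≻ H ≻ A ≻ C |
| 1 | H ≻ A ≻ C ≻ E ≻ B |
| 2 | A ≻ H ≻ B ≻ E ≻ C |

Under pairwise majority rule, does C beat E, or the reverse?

Ballots ranking C above E: 2 + 1 = 3.
Ballots ranking E above C: 19 − 3 = 16.
E wins the head-to-head 16–3.

E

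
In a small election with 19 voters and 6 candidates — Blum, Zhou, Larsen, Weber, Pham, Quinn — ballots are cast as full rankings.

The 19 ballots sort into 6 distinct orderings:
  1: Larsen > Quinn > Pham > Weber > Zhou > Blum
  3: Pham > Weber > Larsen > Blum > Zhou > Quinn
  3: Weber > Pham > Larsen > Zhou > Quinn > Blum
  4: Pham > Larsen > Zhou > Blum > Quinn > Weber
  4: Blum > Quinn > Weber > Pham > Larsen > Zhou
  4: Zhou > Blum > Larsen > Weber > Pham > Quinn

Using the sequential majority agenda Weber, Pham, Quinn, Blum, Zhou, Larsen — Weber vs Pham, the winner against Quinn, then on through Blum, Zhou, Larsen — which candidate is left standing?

Round 1: Weber vs Pham — 11–8, Weber advances.
Round 2: Weber vs Quinn — 10–9, Weber advances.
Round 3: Weber vs Blum — 7–12, Blum advances.
Round 4: Blum vs Zhou — 7–12, Zhou advances.
Round 5: Zhou vs Larsen — 4–15, Larsen advances.
The agenda winner is Larsen.

Larsen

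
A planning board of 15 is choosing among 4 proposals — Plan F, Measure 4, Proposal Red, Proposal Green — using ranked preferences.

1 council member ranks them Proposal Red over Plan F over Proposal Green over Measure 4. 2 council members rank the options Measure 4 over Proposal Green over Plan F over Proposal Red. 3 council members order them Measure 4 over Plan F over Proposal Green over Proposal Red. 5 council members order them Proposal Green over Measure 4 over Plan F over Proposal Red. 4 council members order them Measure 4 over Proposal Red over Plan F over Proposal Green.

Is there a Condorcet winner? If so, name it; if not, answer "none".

Measure 4

Head-to-head results (15 council members):
Plan F vs Measure 4: 1 for Plan F, 14 for Measure 4 — Measure 4 by 14–1.
Plan F vs Proposal Red: 2+3+5 = 10 for Plan F, 5 for Proposal Red — Plan F by 10–5.
Plan F vs Proposal Green: 8 to 7, Plan F.
Measure 4 vs Proposal Red: 2+3+5+4 = 14 for Measure 4, 1 for Proposal Red — Measure 4 by 14–1.
Measure 4 vs Proposal Green: Measure 4 preferred on 2+3+4 = 9 ballots; Measure 4 wins 9–6.
Proposal Red vs Proposal Green: 1+4 = 5 for Proposal Red, 10 for Proposal Green — Proposal Green by 10–5.
Measure 4 beats each of Plan F, Proposal Red, Proposal Green — Measure 4 is the Condorcet winner.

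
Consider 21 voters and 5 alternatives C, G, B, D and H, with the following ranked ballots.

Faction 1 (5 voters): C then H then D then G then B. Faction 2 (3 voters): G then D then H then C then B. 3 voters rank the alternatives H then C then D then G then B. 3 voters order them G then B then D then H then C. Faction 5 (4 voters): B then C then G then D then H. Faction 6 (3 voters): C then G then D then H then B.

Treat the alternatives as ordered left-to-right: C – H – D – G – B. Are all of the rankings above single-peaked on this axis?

Axis positions: C=1, H=2, D=3, G=4, B=5.
Faction 1 (peak C at position 1): ranking walks positions 1-2-3-4-5, expanding outward from the peak — single-peaked.
Faction 2 (peak G at position 4): ranking walks positions 4-3-2-1-5, expanding outward from the peak — single-peaked.
Faction 3 (peak H at position 2): ranking walks positions 2-1-3-4-5, expanding outward from the peak — single-peaked.
Faction 4 (peak G at position 4): ranking walks positions 4-5-3-2-1, expanding outward from the peak — single-peaked.
Faction 5: ranking walks positions 5-1-4-3-2; C is ranked above G even though G lies between C and the peak B on the axis — preferences dip and rise again. Not single-peaked.
Faction 6: ranking walks positions 1-4-3-2-5; G is ranked above H even though H lies between G and the peak C on the axis — preferences dip and rise again. Not single-peaked.
Faction 5 violates single-peakedness, so the profile is not single-peaked on this axis.

no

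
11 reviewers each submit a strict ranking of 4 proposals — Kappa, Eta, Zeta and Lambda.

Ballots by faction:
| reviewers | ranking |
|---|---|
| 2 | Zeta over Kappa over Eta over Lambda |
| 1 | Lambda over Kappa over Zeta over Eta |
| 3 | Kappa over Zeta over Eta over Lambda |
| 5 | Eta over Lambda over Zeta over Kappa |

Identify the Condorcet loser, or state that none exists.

none

Head-to-head results (11 reviewers):
Kappa vs Eta: Kappa wins 6–5.
Kappa–Zeta: Zeta 7–4.
Kappa–Lambda: Lambda 6–5.
Eta–Zeta: Zeta 6–5.
Eta vs Lambda: Eta is ranked higher on 2+3+5 = 10 ballots, Lambda on 1. Eta wins 10–1.
Zeta–Lambda: Lambda 6–5.
Each project has at least one pairwise win (Kappa beats Eta; Eta beats Lambda; Zeta beats Kappa; Lambda beats Kappa) — no Condorcet loser.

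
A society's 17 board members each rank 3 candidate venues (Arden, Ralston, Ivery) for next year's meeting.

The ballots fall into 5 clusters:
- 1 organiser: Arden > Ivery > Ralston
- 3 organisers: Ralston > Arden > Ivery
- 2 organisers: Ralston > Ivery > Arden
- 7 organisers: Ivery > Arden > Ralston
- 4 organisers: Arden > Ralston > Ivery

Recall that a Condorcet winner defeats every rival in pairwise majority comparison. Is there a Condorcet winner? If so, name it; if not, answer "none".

none

Pairwise majorities:
Arden vs Ralston: 12 to 5, Arden.
Arden vs Ivery: Ivery wins 9–8.
Ralston vs Ivery: Ralston wins 9–8.
No city is unbeaten: Arden loses to Ivery; Ralston loses to Arden; Ivery loses to Ralston. In particular Arden > Ralston > Ivery > Arden is a majority cycle — no Condorcet winner exists.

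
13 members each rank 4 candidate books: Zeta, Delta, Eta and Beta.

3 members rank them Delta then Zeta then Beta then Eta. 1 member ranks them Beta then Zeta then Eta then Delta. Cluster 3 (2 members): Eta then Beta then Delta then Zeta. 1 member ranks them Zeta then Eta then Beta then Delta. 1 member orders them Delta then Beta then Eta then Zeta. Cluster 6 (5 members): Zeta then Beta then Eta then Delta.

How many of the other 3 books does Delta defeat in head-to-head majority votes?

0

Delta against each rival (13 members):
Delta vs Zeta: Zeta, 7–6.
Delta–Eta: Eta 9–4.
Delta vs Beta: 3+1 = 4 for Delta, 9 for Beta — Beta by 9–4.
Delta beats no one; loses to Zeta, Eta, Beta — 0 pairwise wins.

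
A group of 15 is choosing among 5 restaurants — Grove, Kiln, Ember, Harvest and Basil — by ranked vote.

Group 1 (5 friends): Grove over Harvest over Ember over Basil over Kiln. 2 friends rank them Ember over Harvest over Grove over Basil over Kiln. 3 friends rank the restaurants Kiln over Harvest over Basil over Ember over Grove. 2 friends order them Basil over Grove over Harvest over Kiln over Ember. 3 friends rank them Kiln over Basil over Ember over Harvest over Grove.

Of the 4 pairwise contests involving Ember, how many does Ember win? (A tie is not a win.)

Ember against each rival (15 friends):
Ember–Grove: Ember 8–7.
Ember vs Kiln: Ember is ranked higher on 5+2 = 7 ballots, Kiln on 8. Kiln wins 8–7.
Ember vs Harvest: Harvest wins 10–5.
Ember vs Basil: Basil wins 8–7.
Ember beats Grove; loses to Kiln, Harvest, Basil — 1 pairwise win.

1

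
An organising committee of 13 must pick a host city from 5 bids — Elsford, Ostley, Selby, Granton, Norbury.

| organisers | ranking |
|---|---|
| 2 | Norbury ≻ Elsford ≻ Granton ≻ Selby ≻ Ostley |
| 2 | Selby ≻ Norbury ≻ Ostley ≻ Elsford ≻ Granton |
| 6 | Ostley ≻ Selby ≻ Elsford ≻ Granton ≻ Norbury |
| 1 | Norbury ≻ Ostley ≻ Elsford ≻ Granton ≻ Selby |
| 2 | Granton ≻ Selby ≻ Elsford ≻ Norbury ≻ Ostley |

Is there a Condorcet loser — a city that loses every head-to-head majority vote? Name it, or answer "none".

Head-to-head results (13 organisers):
Elsford–Ostley: Ostley 9–4.
Elsford vs Selby: Elsford is ranked higher on 2+1 = 3 ballots, Selby on 10. Selby wins 10–3.
Elsford vs Granton: 2+2+6+1 = 11 for Elsford, 2 for Granton — Elsford by 11–2.
Elsford vs Norbury: 8 to 5, Elsford.
Ostley–Selby: Ostley 7–6.
Ostley vs Granton: 9 to 4, Ostley.
Ostley vs Norbury: Norbury wins 7–6.
Selby vs Granton: Selby is ranked higher on 2+6 = 8 ballots, Granton on 5. Selby wins 8–5.
Selby vs Norbury: Selby is ranked higher on 2+6+2 = 10 ballots, Norbury on 3. Selby wins 10–3.
Granton–Norbury: Granton 8–5.
Every city wins at least one matchup (Elsford beats Granton; Ostley beats Elsford; Selby beats Elsford; Granton beats Norbury; Norbury beats Ostley), so there is no Condorcet loser.

none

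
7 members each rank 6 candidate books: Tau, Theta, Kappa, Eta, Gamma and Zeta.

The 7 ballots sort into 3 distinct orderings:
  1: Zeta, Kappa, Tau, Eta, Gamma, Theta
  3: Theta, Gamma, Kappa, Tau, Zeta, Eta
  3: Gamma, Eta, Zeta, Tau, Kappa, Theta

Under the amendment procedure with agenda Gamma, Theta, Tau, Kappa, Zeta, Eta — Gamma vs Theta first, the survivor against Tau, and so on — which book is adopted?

Gamma

Round 1: Gamma vs Theta — 4–3, Gamma advances.
Round 2: Gamma vs Tau — 6–1, Gamma advances.
Round 3: Gamma vs Kappa — 6–1, Gamma advances.
Round 4: Gamma vs Zeta — 6–1, Gamma advances.
Round 5: Gamma vs Eta — 6–1, Gamma advances.
The agenda winner is Gamma.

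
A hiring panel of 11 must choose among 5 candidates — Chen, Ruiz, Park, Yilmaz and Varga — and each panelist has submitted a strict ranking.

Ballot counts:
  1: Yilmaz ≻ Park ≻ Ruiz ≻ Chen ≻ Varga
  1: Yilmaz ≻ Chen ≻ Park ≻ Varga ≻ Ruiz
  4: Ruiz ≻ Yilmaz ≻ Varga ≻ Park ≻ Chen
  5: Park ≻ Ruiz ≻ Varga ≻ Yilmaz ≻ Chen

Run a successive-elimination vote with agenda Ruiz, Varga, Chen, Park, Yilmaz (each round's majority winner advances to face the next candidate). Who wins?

Yilmaz

Round 1: Ruiz vs Varga — 10–1, Ruiz advances.
Round 2: Ruiz vs Chen — 10–1, Ruiz advances.
Round 3: Ruiz vs Park — 4–7, Park advances.
Round 4: Park vs Yilmaz — 5–6, Yilmaz advances.
Yilmaz survives the agenda.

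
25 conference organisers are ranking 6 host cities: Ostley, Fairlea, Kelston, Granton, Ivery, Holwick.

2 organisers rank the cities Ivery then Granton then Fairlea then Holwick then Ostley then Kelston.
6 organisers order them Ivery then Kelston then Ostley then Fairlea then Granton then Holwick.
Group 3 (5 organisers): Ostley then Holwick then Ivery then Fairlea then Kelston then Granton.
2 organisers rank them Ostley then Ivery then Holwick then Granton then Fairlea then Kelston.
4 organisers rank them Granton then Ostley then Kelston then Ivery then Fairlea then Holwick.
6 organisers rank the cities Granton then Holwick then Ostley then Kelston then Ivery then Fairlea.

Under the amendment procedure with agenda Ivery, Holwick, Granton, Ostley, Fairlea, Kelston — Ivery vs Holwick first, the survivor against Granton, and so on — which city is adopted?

Round 1: Ivery vs Holwick — 14–11, Ivery advances.
Round 2: Ivery vs Granton — 15–10, Ivery advances.
Round 3: Ivery vs Ostley — 8–17, Ostley advances.
Round 4: Ostley vs Fairlea — 23–2, Ostley advances.
Round 5: Ostley vs Kelston — 19–6, Ostley advances.
Ostley survives the agenda.

Ostley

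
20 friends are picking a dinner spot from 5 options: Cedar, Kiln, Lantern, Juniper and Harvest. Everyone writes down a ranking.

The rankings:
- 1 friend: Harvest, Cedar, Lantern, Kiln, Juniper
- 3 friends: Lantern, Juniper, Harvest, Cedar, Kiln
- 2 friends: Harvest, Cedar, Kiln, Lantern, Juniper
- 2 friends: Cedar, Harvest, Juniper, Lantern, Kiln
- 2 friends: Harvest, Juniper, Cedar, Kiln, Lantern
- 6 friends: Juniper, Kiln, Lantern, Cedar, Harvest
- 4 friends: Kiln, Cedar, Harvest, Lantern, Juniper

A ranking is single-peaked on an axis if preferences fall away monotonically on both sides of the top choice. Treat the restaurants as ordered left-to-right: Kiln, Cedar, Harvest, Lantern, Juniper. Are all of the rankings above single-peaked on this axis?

no

Axis positions: Kiln=1, Cedar=2, Harvest=3, Lantern=4, Juniper=5.
Faction 1 (peak Harvest at position 3): ranking walks positions 3-2-4-1-5, expanding outward from the peak — single-peaked.
Faction 2 (peak Lantern at position 4): ranking walks positions 4-5-3-2-1, expanding outward from the peak — single-peaked.
Faction 3 (peak Harvest at position 3): ranking walks positions 3-2-1-4-5, expanding outward from the peak — single-peaked.
Faction 4: ranking walks positions 2-3-5-4-1; Juniper is ranked above Lantern even though Lantern lies between Juniper and the peak Cedar on the axis — preferences dip and rise again. Not single-peaked.
Faction 5: ranking walks positions 3-5-2-1-4; Juniper is ranked above Lantern even though Lantern lies between Juniper and the peak Harvest on the axis — preferences dip and rise again. Not single-peaked.
Faction 6: ranking walks positions 5-1-4-2-3; Kiln is ranked above Lantern even though Lantern lies between Kiln and the peak Juniper on the axis — preferences dip and rise again. Not single-peaked.
Faction 7 (peak Kiln at position 1): ranking walks positions 1-2-3-4-5, expanding outward from the peak — single-peaked.
Faction 4 violates single-peakedness, so the profile is not single-peaked on this axis.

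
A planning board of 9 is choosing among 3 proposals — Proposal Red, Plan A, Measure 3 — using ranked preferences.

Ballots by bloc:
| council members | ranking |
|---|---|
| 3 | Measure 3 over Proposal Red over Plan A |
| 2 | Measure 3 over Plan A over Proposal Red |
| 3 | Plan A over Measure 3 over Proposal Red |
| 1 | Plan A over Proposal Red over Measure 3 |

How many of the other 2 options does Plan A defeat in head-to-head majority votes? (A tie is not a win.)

1

Plan A against each rival (9 council members):
Plan A vs Proposal Red: Plan A, 6–3.
Plan A vs Measure 3: 4 to 5, Measure 3.
Plan A beats Proposal Red; loses to Measure 3 — 1 pairwise win.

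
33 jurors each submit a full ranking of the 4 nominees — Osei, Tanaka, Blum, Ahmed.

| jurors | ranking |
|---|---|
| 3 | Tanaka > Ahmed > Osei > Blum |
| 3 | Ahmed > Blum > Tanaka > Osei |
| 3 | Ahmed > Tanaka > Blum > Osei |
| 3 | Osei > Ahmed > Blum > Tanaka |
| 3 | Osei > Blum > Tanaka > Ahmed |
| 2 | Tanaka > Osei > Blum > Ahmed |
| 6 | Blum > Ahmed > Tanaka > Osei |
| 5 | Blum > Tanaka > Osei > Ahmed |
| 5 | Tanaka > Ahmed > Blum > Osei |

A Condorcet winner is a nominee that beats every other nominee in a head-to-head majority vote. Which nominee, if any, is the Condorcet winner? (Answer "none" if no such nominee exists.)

Check each pair by majority over 33 ballots:
Osei–Tanaka: Tanaka 27–6.
Osei vs Blum: Osei preferred on 3+3+3+2 = 11 ballots; Blum wins 22–11.
Osei vs Ahmed: Ahmed, 20–13.
Tanaka vs Blum: Blum, 20–13.
Tanaka–Ahmed: Tanaka 18–15.
Blum vs Ahmed: 3+2+6+5 = 16 for Blum, 17 for Ahmed — Ahmed by 17–16.
No nominee is unbeaten: Osei loses to Tanaka; Tanaka loses to Blum; Blum loses to Ahmed; Ahmed loses to Tanaka. In particular Tanaka beats Ahmed beats Blum beats Tanaka is a majority cycle — no Condorcet winner exists.

none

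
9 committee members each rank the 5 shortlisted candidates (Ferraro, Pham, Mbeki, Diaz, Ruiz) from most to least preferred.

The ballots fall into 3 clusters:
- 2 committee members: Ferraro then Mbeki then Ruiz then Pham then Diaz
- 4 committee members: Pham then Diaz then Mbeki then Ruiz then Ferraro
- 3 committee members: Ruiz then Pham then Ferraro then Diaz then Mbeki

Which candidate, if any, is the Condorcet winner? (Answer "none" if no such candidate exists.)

Head-to-head results (9 committee members):
Ferraro vs Pham: Pham wins 7–2.
Ferraro–Mbeki: Ferraro 5–4.
Ferraro vs Diaz: Ferraro is ranked higher on 2+3 = 5 ballots, Diaz on 4. Ferraro wins 5–4.
Ferraro vs Ruiz: Ruiz wins 7–2.
Pham vs Mbeki: Pham, 7–2.
Pham vs Diaz: Pham is ranked higher on 2+4+3 = 9 ballots, Diaz on 0. Pham wins 9–0.
Pham–Ruiz: Ruiz 5–4.
Mbeki vs Diaz: Mbeki is ranked higher on 2 ballots, Diaz on 7. Diaz wins 7–2.
Mbeki vs Ruiz: 6 to 3, Mbeki.
Diaz vs Ruiz: Ruiz, 5–4.
No candidate is unbeaten: Ferraro loses to Pham; Pham loses to Ruiz; Mbeki loses to Ferraro; Diaz loses to Ferraro; Ruiz loses to Mbeki. In particular Ferraro > Mbeki > Ruiz > Ferraro is a majority cycle — no Condorcet winner exists.

none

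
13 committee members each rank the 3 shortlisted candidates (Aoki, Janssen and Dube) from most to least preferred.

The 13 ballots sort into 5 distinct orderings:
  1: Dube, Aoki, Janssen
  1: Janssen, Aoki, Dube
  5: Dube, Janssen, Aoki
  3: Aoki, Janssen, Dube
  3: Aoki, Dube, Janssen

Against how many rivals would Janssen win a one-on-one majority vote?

0

Janssen against each rival (13 committee members):
Janssen vs Aoki: Janssen preferred on 1+5 = 6 ballots; Aoki wins 7–6.
Janssen vs Dube: Dube wins 9–4.
Janssen beats no one; loses to Aoki, Dube — 0 pairwise wins.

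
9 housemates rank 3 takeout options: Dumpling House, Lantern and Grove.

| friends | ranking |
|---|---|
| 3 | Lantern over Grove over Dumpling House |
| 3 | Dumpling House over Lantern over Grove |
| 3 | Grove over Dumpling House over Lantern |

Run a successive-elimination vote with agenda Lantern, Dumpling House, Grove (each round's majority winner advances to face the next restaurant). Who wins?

Round 1: Lantern vs Dumpling House — 3–6, Dumpling House advances.
Round 2: Dumpling House vs Grove — 3–6, Grove advances.
The agenda winner is Grove.

Grove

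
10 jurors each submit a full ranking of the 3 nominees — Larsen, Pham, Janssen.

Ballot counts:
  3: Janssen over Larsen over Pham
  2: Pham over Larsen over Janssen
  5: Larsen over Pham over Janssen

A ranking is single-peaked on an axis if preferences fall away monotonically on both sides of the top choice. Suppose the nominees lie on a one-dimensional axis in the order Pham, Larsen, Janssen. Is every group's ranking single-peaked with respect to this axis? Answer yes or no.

Axis positions: Pham=1, Larsen=2, Janssen=3.
Group 1 (peak Janssen at position 3): ranking walks positions 3-2-1, expanding outward from the peak — single-peaked.
Group 2 (peak Pham at position 1): ranking walks positions 1-2-3, expanding outward from the peak — single-peaked.
Group 3 (peak Larsen at position 2): ranking walks positions 2-1-3, expanding outward from the peak — single-peaked.
Every ranking is single-peaked on this axis.

yes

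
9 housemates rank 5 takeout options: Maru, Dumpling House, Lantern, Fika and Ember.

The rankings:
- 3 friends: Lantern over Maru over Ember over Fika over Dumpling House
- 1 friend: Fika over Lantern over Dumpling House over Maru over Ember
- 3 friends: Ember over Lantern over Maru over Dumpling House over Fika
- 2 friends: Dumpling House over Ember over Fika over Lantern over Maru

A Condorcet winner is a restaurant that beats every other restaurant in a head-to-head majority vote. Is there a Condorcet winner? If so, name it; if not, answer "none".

Head-to-head results (9 friends):
Maru vs Dumpling House: Maru is ranked higher on 3+3 = 6 ballots, Dumpling House on 3. Maru wins 6–3.
Maru vs Lantern: 0 for Maru, 9 for Lantern — Lantern by 9–0.
Maru vs Fika: Maru is ranked higher on 3+3 = 6 ballots, Fika on 3. Maru wins 6–3.
Maru vs Ember: Maru is ranked higher on 3+1 = 4 ballots, Ember on 5. Ember wins 5–4.
Dumpling House vs Lantern: Dumpling House preferred on 2 ballots; Lantern wins 7–2.
Dumpling House vs Fika: Dumpling House is ranked higher on 3+2 = 5 ballots, Fika on 4. Dumpling House wins 5–4.
Dumpling House vs Ember: Dumpling House preferred on 1+2 = 3 ballots; Ember wins 6–3.
Lantern vs Fika: Lantern preferred on 3+3 = 6 ballots; Lantern wins 6–3.
Lantern vs Ember: 4 to 5, Ember.
Fika vs Ember: 1 for Fika, 8 for Ember — Ember by 8–1.
Ember beats each of Maru, Dumpling House, Lantern, Fika — Ember is the Condorcet winner.

Ember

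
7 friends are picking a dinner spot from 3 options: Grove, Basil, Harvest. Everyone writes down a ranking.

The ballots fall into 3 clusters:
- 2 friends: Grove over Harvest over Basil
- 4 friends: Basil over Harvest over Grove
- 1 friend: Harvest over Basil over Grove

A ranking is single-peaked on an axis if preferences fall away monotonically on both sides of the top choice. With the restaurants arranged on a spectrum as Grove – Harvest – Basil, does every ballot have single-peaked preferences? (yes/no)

yes

Axis positions: Grove=1, Harvest=2, Basil=3.
Cluster 1 (peak Grove at position 1): ranking walks positions 1-2-3, expanding outward from the peak — single-peaked.
Cluster 2 (peak Basil at position 3): ranking walks positions 3-2-1, expanding outward from the peak — single-peaked.
Cluster 3 (peak Harvest at position 2): ranking walks positions 2-3-1, expanding outward from the peak — single-peaked.
Every ranking is single-peaked on this axis.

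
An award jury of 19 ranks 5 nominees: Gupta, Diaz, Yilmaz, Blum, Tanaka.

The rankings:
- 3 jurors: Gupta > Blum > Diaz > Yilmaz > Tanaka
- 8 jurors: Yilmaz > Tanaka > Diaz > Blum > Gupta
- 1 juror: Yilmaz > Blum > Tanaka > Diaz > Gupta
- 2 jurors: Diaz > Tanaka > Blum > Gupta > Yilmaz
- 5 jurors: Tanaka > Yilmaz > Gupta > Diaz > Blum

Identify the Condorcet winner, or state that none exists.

Yilmaz

Pairwise majorities:
Gupta vs Diaz: Gupta preferred on 3+5 = 8 ballots; Diaz wins 11–8.
Gupta vs Yilmaz: Gupta preferred on 3+2 = 5 ballots; Yilmaz wins 14–5.
Gupta vs Blum: Gupta preferred on 3+5 = 8 ballots; Blum wins 11–8.
Gupta vs Tanaka: Gupta is ranked higher on 3 ballots, Tanaka on 16. Tanaka wins 16–3.
Diaz vs Yilmaz: 5 to 14, Yilmaz.
Diaz vs Blum: 8+2+5 = 15 for Diaz, 4 for Blum — Diaz by 15–4.
Diaz vs Tanaka: 3+2 = 5 for Diaz, 14 for Tanaka — Tanaka by 14–5.
Yilmaz vs Blum: Yilmaz preferred on 8+1+5 = 14 ballots; Yilmaz wins 14–5.
Yilmaz vs Tanaka: Yilmaz preferred on 3+8+1 = 12 ballots; Yilmaz wins 12–7.
Blum vs Tanaka: 4 to 15, Tanaka.
Yilmaz defeats every rival head-to-head and is the Condorcet winner.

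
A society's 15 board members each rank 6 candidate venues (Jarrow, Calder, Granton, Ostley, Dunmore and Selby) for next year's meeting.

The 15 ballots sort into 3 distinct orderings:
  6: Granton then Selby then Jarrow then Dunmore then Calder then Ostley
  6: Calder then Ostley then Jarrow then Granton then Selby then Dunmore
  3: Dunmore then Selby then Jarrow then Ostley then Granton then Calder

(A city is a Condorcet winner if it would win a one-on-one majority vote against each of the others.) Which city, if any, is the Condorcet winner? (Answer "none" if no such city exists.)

Head-to-head results (15 organisers):
Jarrow vs Calder: Jarrow wins 9–6.
Jarrow vs Granton: 6+3 = 9 for Jarrow, 6 for Granton — Jarrow by 9–6.
Jarrow vs Ostley: 9 to 6, Jarrow.
Jarrow–Dunmore: Jarrow 12–3.
Jarrow–Selby: Selby 9–6.
Calder vs Granton: Calder preferred on 6 ballots; Granton wins 9–6.
Calder–Ostley: Calder 12–3.
Calder vs Dunmore: Dunmore wins 9–6.
Calder vs Selby: Selby wins 9–6.
Granton vs Ostley: Ostley wins 9–6.
Granton–Dunmore: Granton 12–3.
Granton–Selby: Granton 12–3.
Ostley vs Dunmore: 6 for Ostley, 9 for Dunmore — Dunmore by 9–6.
Ostley–Selby: Selby 9–6.
Dunmore vs Selby: Dunmore is ranked higher on 3 ballots, Selby on 12. Selby wins 12–3.
Every city loses at least once (Jarrow loses to Selby; Calder loses to Jarrow; Granton loses to Jarrow; Ostley loses to Jarrow; Dunmore loses to Jarrow; Selby loses to Granton). The majority relation contains the cycle Jarrow → Granton → Selby → Jarrow, so there is no Condorcet winner.

none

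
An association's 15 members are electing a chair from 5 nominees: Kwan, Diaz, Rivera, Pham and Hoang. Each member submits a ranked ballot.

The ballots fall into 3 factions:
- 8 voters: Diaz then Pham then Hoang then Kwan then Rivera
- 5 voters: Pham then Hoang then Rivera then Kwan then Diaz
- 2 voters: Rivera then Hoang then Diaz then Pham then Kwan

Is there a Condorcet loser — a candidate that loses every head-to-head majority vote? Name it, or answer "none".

Rivera

Head-to-head results (15 voters):
Kwan–Diaz: Diaz 10–5.
Kwan vs Rivera: Kwan preferred on 8 ballots; Kwan wins 8–7.
Kwan vs Pham: Pham wins 15–0.
Kwan vs Hoang: 0 to 15, Hoang.
Diaz vs Rivera: Diaz wins 8–7.
Diaz vs Pham: Diaz preferred on 8+2 = 10 ballots; Diaz wins 10–5.
Diaz vs Hoang: 8 for Diaz, 7 for Hoang — Diaz by 8–7.
Rivera vs Pham: Pham wins 13–2.
Rivera vs Hoang: Rivera preferred on 2 ballots; Hoang wins 13–2.
Pham vs Hoang: 8+5 = 13 for Pham, 2 for Hoang — Pham by 13–2.
Rivera loses to every other candidate — it is the Condorcet loser.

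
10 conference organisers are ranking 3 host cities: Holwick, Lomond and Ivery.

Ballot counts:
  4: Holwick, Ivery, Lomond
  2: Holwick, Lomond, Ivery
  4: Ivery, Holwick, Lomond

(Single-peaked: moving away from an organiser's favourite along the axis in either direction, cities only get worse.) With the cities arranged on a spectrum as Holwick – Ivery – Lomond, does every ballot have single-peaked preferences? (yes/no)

no

Axis positions: Holwick=1, Ivery=2, Lomond=3.
Faction 1 (peak Holwick at position 1): ranking walks positions 1-2-3, expanding outward from the peak — single-peaked.
Faction 2: ranking walks positions 1-3-2; Lomond is ranked above Ivery even though Ivery lies between Lomond and the peak Holwick on the axis — preferences dip and rise again. Not single-peaked.
Faction 3 (peak Ivery at position 2): ranking walks positions 2-1-3, expanding outward from the peak — single-peaked.
Faction 2 violates single-peakedness, so the profile is not single-peaked on this axis.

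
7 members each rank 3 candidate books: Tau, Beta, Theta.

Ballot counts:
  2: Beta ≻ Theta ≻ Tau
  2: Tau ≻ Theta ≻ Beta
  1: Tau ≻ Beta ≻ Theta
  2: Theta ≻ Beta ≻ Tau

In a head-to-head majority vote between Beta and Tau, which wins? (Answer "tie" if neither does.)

Ballots ranking Beta above Tau: 2 + 2 = 4.
Ballots ranking Tau above Beta: 7 − 4 = 3.
Beta wins the head-to-head 4–3.

Beta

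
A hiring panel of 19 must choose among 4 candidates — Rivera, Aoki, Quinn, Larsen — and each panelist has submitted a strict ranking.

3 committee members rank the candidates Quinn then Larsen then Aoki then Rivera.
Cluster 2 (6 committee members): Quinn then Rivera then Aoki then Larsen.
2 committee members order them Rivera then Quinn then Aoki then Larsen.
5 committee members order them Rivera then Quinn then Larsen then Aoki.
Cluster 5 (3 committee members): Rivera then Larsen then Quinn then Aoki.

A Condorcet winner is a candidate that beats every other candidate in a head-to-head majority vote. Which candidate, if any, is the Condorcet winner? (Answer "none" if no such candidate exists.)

Head-to-head results (19 committee members):
Rivera vs Aoki: Rivera wins 16–3.
Rivera–Quinn: Rivera 10–9.
Rivera vs Larsen: Rivera, 16–3.
Aoki vs Quinn: Quinn wins 19–0.
Aoki vs Larsen: Larsen wins 11–8.
Quinn vs Larsen: Quinn, 16–3.
Rivera defeats every rival head-to-head and is the Condorcet winner.

Rivera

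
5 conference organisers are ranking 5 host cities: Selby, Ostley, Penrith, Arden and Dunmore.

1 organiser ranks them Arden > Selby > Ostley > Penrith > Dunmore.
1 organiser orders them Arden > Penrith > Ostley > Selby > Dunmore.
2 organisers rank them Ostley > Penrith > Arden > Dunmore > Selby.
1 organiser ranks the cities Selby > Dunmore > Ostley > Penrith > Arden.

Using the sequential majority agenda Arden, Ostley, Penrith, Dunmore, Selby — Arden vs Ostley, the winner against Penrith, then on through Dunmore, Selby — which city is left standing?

Ostley

Round 1: Arden vs Ostley — 2–3, Ostley advances.
Round 2: Ostley vs Penrith — 4–1, Ostley advances.
Round 3: Ostley vs Dunmore — 4–1, Ostley advances.
Round 4: Ostley vs Selby — 3–2, Ostley advances.
The agenda winner is Ostley.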